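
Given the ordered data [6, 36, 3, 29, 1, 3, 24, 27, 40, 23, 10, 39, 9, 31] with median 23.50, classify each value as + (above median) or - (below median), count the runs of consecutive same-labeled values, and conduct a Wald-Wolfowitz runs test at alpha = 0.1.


Step 1: Compute median = 23.50; label A = above, B = below.
Labels in order: BABABBAAABBABA  (n_A = 7, n_B = 7)
Step 2: Count runs R = 10.
Step 3: Under H0 (random ordering), E[R] = 2*n_A*n_B/(n_A+n_B) + 1 = 2*7*7/14 + 1 = 8.0000.
        Var[R] = 2*n_A*n_B*(2*n_A*n_B - n_A - n_B) / ((n_A+n_B)^2 * (n_A+n_B-1)) = 8232/2548 = 3.2308.
        SD[R] = 1.7974.
Step 4: Continuity-corrected z = (R - 0.5 - E[R]) / SD[R] = (10 - 0.5 - 8.0000) / 1.7974 = 0.8345.
Step 5: Two-sided p-value via normal approximation = 2*(1 - Phi(|z|)) = 0.403986.
Step 6: alpha = 0.1. fail to reject H0.

R = 10, z = 0.8345, p = 0.403986, fail to reject H0.


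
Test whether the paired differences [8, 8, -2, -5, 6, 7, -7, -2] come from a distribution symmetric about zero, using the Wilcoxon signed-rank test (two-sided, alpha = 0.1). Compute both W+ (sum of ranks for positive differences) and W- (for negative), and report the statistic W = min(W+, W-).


Step 1: Drop any zero differences (none here) and take |d_i|.
|d| = [8, 8, 2, 5, 6, 7, 7, 2]
Step 2: Midrank |d_i| (ties get averaged ranks).
ranks: |8|->7.5, |8|->7.5, |2|->1.5, |5|->3, |6|->4, |7|->5.5, |7|->5.5, |2|->1.5
Step 3: Attach original signs; sum ranks with positive sign and with negative sign.
W+ = 7.5 + 7.5 + 4 + 5.5 = 24.5
W- = 1.5 + 3 + 5.5 + 1.5 = 11.5
(Check: W+ + W- = 36 should equal n(n+1)/2 = 36.)
Step 4: Test statistic W = min(W+, W-) = 11.5.
Step 5: Ties in |d|, so use the tie-corrected normal approximation.
        E[W] = n(n+1)/4 = 8*9/4 = 18.
        Tie groups: |d|=2 (t=2), |d|=7 (t=2), |d|=8 (t=2); sum(t^3 - t) = 18.
        Var[W] = n(n+1)(2n+1)/24 - sum(t^3-t)/48 = 1224/24 - 18/48 = 50.625.
        z = (W - E[W]) / sqrt(Var[W]) = (11.5 - 18) / 7.1151 = -0.9135.
        Two-sided p = 2*Phi(z) = 0.360955.
Step 6: alpha = 0.1. fail to reject H0.

W+ = 24.5, W- = 11.5, W = min = 11.5, p = 0.360955, fail to reject H0.


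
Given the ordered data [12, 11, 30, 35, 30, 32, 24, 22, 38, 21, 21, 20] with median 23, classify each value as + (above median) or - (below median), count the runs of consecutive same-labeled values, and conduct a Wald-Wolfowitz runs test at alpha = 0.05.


Step 1: Compute median = 23; label A = above, B = below.
Labels in order: BBAAAAABABBB  (n_A = 6, n_B = 6)
Step 2: Count runs R = 5.
Step 3: Under H0 (random ordering), E[R] = 2*n_A*n_B/(n_A+n_B) + 1 = 2*6*6/12 + 1 = 7.0000.
        Var[R] = 2*n_A*n_B*(2*n_A*n_B - n_A - n_B) / ((n_A+n_B)^2 * (n_A+n_B-1)) = 4320/1584 = 2.7273.
        SD[R] = 1.6514.
Step 4: Continuity-corrected z = (R + 0.5 - E[R]) / SD[R] = (5 + 0.5 - 7.0000) / 1.6514 = -0.9083.
Step 5: Two-sided p-value via normal approximation = 2*(1 - Phi(|z|)) = 0.363722.
Step 6: alpha = 0.05. fail to reject H0.

R = 5, z = -0.9083, p = 0.363722, fail to reject H0.


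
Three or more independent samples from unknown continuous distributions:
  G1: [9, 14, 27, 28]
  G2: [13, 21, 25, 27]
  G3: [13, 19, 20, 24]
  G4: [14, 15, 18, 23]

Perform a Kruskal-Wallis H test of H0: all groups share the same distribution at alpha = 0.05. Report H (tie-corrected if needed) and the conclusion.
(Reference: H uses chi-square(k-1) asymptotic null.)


Step 1: Combine all N = 16 observations and assign midranks.
sorted (value, group, rank): (9,G1,1), (13,G2,2.5), (13,G3,2.5), (14,G1,4.5), (14,G4,4.5), (15,G4,6), (18,G4,7), (19,G3,8), (20,G3,9), (21,G2,10), (23,G4,11), (24,G3,12), (25,G2,13), (27,G1,14.5), (27,G2,14.5), (28,G1,16)
Step 2: Sum ranks within each group.
R_1 = 36 (n_1 = 4)
R_2 = 40 (n_2 = 4)
R_3 = 31.5 (n_3 = 4)
R_4 = 28.5 (n_4 = 4)
Step 3: H = 12/(N(N+1)) * sum(R_i^2/n_i) - 3(N+1)
     = 12/(16*17) * (36^2/4 + 40^2/4 + 31.5^2/4 + 28.5^2/4) - 3*17
     = 0.044118 * 1175.12 - 51
     = 0.843750.
Step 4: Ties present; correction factor C = 1 - 18/(16^3 - 16) = 0.995588. Corrected H = 0.843750 / 0.995588 = 0.847489.
Step 5: Under H0, H ~ chi^2(3); p-value = 0.838078.
Step 6: alpha = 0.05. fail to reject H0.

H = 0.8475, df = 3, p = 0.838078, fail to reject H0.


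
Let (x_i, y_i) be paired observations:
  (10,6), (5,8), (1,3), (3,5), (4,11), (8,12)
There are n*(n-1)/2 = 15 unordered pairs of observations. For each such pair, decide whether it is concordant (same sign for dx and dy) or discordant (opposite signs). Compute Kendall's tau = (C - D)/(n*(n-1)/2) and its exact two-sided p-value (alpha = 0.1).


Step 1: Enumerate the 15 unordered pairs (i,j) with i<j and classify each by sign(x_j-x_i) * sign(y_j-y_i).
  (1,2):dx=-5,dy=+2->D; (1,3):dx=-9,dy=-3->C; (1,4):dx=-7,dy=-1->C; (1,5):dx=-6,dy=+5->D
  (1,6):dx=-2,dy=+6->D; (2,3):dx=-4,dy=-5->C; (2,4):dx=-2,dy=-3->C; (2,5):dx=-1,dy=+3->D
  (2,6):dx=+3,dy=+4->C; (3,4):dx=+2,dy=+2->C; (3,5):dx=+3,dy=+8->C; (3,6):dx=+7,dy=+9->C
  (4,5):dx=+1,dy=+6->C; (4,6):dx=+5,dy=+7->C; (5,6):dx=+4,dy=+1->C
Step 2: C = 11, D = 4, total pairs = 15.
Step 3: tau = (C - D)/(n(n-1)/2) = (11 - 4)/15 = 0.466667.
Step 4: Exact two-sided p-value (enumerate n! = 720 permutations of y under H0): p = 0.272222.
Step 5: alpha = 0.1. fail to reject H0.

tau_b = 0.4667 (C=11, D=4), p = 0.272222, fail to reject H0.


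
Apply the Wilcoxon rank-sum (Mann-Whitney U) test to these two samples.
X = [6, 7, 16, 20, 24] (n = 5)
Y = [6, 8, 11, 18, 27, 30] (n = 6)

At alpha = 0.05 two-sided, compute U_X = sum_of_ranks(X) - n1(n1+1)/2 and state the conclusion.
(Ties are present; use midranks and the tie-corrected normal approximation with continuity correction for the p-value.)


Step 1: Combine and sort all 11 observations; assign midranks.
sorted (value, group): (6,X), (6,Y), (7,X), (8,Y), (11,Y), (16,X), (18,Y), (20,X), (24,X), (27,Y), (30,Y)
ranks: 6->1.5, 6->1.5, 7->3, 8->4, 11->5, 16->6, 18->7, 20->8, 24->9, 27->10, 30->11
Step 2: Rank sum for X: R1 = 1.5 + 3 + 6 + 8 + 9 = 27.5.
Step 3: U_X = R1 - n1(n1+1)/2 = 27.5 - 5*6/2 = 27.5 - 15 = 12.5.
       U_Y = n1*n2 - U_X = 30 - 12.5 = 17.5.
Step 4: Ties are present, so use the tie-corrected normal approximation (with continuity correction) for the p-value.
Step 5: p-value = 0.714379; compare to alpha = 0.05. fail to reject H0.

U_X = 12.5, p = 0.714379, fail to reject H0 at alpha = 0.05.


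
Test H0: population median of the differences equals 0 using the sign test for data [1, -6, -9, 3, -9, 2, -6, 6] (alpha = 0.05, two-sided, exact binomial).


Step 1: Discard zero differences. Original n = 8; n_eff = number of nonzero differences = 8.
Nonzero differences (with sign): +1, -6, -9, +3, -9, +2, -6, +6
Step 2: Count signs: positive = 4, negative = 4.
Step 3: Under H0: P(positive) = 0.5, so the number of positives S ~ Bin(8, 0.5).
Step 4: Two-sided exact p-value = sum of Bin(8,0.5) probabilities at or below the observed probability = 1.000000.
Step 5: alpha = 0.05. fail to reject H0.

n_eff = 8, pos = 4, neg = 4, p = 1.000000, fail to reject H0.


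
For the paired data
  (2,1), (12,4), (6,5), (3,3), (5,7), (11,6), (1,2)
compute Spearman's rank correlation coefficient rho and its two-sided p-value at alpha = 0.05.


Step 1: Rank x and y separately (midranks; no ties here).
rank(x): 2->2, 12->7, 6->5, 3->3, 5->4, 11->6, 1->1
rank(y): 1->1, 4->4, 5->5, 3->3, 7->7, 6->6, 2->2
Step 2: d_i = R_x(i) - R_y(i); compute d_i^2.
  (2-1)^2=1, (7-4)^2=9, (5-5)^2=0, (3-3)^2=0, (4-7)^2=9, (6-6)^2=0, (1-2)^2=1
sum(d^2) = 20.
Step 3: rho = 1 - 6*20 / (7*(7^2 - 1)) = 1 - 120/336 = 0.642857.
Step 4: Under H0, t = rho * sqrt((n-2)/(1-rho^2)) = 1.8766 ~ t(5).
Step 5: Two-sided p-value from the t-distribution with 5 df = 0.119392.
Step 6: alpha = 0.05. fail to reject H0.

rho = 0.6429, p = 0.119392, fail to reject H0 at alpha = 0.05.


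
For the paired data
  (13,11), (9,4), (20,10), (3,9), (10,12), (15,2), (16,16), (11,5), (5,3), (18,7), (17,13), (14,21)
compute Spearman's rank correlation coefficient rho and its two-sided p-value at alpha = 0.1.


Step 1: Rank x and y separately (midranks; no ties here).
rank(x): 13->6, 9->3, 20->12, 3->1, 10->4, 15->8, 16->9, 11->5, 5->2, 18->11, 17->10, 14->7
rank(y): 11->8, 4->3, 10->7, 9->6, 12->9, 2->1, 16->11, 5->4, 3->2, 7->5, 13->10, 21->12
Step 2: d_i = R_x(i) - R_y(i); compute d_i^2.
  (6-8)^2=4, (3-3)^2=0, (12-7)^2=25, (1-6)^2=25, (4-9)^2=25, (8-1)^2=49, (9-11)^2=4, (5-4)^2=1, (2-2)^2=0, (11-5)^2=36, (10-10)^2=0, (7-12)^2=25
sum(d^2) = 194.
Step 3: rho = 1 - 6*194 / (12*(12^2 - 1)) = 1 - 1164/1716 = 0.321678.
Step 4: Under H0, t = rho * sqrt((n-2)/(1-rho^2)) = 1.0743 ~ t(10).
Step 5: Two-sided p-value from the t-distribution with 10 df = 0.307910.
Step 6: alpha = 0.1. fail to reject H0.

rho = 0.3217, p = 0.307910, fail to reject H0 at alpha = 0.1.


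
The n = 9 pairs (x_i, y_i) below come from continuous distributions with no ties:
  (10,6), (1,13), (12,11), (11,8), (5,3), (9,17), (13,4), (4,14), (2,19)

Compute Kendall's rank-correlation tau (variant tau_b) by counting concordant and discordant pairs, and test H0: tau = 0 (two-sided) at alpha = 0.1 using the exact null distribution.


Step 1: Enumerate the 36 unordered pairs (i,j) with i<j and classify each by sign(x_j-x_i) * sign(y_j-y_i).
  (1,2):dx=-9,dy=+7->D; (1,3):dx=+2,dy=+5->C; (1,4):dx=+1,dy=+2->C; (1,5):dx=-5,dy=-3->C
  (1,6):dx=-1,dy=+11->D; (1,7):dx=+3,dy=-2->D; (1,8):dx=-6,dy=+8->D; (1,9):dx=-8,dy=+13->D
  (2,3):dx=+11,dy=-2->D; (2,4):dx=+10,dy=-5->D; (2,5):dx=+4,dy=-10->D; (2,6):dx=+8,dy=+4->C
  (2,7):dx=+12,dy=-9->D; (2,8):dx=+3,dy=+1->C; (2,9):dx=+1,dy=+6->C; (3,4):dx=-1,dy=-3->C
  (3,5):dx=-7,dy=-8->C; (3,6):dx=-3,dy=+6->D; (3,7):dx=+1,dy=-7->D; (3,8):dx=-8,dy=+3->D
  (3,9):dx=-10,dy=+8->D; (4,5):dx=-6,dy=-5->C; (4,6):dx=-2,dy=+9->D; (4,7):dx=+2,dy=-4->D
  (4,8):dx=-7,dy=+6->D; (4,9):dx=-9,dy=+11->D; (5,6):dx=+4,dy=+14->C; (5,7):dx=+8,dy=+1->C
  (5,8):dx=-1,dy=+11->D; (5,9):dx=-3,dy=+16->D; (6,7):dx=+4,dy=-13->D; (6,8):dx=-5,dy=-3->C
  (6,9):dx=-7,dy=+2->D; (7,8):dx=-9,dy=+10->D; (7,9):dx=-11,dy=+15->D; (8,9):dx=-2,dy=+5->D
Step 2: C = 12, D = 24, total pairs = 36.
Step 3: tau = (C - D)/(n(n-1)/2) = (12 - 24)/36 = -0.333333.
Step 4: Exact two-sided p-value (enumerate n! = 362880 permutations of y under H0): p = 0.259518.
Step 5: alpha = 0.1. fail to reject H0.

tau_b = -0.3333 (C=12, D=24), p = 0.259518, fail to reject H0.


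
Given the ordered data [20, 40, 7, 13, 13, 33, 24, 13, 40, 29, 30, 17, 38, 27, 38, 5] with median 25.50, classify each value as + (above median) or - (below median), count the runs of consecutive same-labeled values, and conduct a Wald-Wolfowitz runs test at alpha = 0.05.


Step 1: Compute median = 25.50; label A = above, B = below.
Labels in order: BABBBABBAAABAAAB  (n_A = 8, n_B = 8)
Step 2: Count runs R = 9.
Step 3: Under H0 (random ordering), E[R] = 2*n_A*n_B/(n_A+n_B) + 1 = 2*8*8/16 + 1 = 9.0000.
        Var[R] = 2*n_A*n_B*(2*n_A*n_B - n_A - n_B) / ((n_A+n_B)^2 * (n_A+n_B-1)) = 14336/3840 = 3.7333.
        SD[R] = 1.9322.
Step 4: R = E[R], so z = 0 with no continuity correction.
Step 5: Two-sided p-value via normal approximation = 2*(1 - Phi(|z|)) = 1.000000.
Step 6: alpha = 0.05. fail to reject H0.

R = 9, z = 0.0000, p = 1.000000, fail to reject H0.


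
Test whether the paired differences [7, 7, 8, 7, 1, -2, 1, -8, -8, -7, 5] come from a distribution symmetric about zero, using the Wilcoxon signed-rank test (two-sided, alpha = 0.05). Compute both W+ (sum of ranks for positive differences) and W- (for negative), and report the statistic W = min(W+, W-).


Step 1: Drop any zero differences (none here) and take |d_i|.
|d| = [7, 7, 8, 7, 1, 2, 1, 8, 8, 7, 5]
Step 2: Midrank |d_i| (ties get averaged ranks).
ranks: |7|->6.5, |7|->6.5, |8|->10, |7|->6.5, |1|->1.5, |2|->3, |1|->1.5, |8|->10, |8|->10, |7|->6.5, |5|->4
Step 3: Attach original signs; sum ranks with positive sign and with negative sign.
W+ = 6.5 + 6.5 + 10 + 6.5 + 1.5 + 1.5 + 4 = 36.5
W- = 3 + 10 + 10 + 6.5 = 29.5
(Check: W+ + W- = 66 should equal n(n+1)/2 = 66.)
Step 4: Test statistic W = min(W+, W-) = 29.5.
Step 5: Ties in |d|, so use the tie-corrected normal approximation.
        E[W] = n(n+1)/4 = 11*12/4 = 33.
        Tie groups: |d|=1 (t=2), |d|=7 (t=4), |d|=8 (t=3); sum(t^3 - t) = 90.
        Var[W] = n(n+1)(2n+1)/24 - sum(t^3-t)/48 = 3036/24 - 90/48 = 124.625.
        z = (W - E[W]) / sqrt(Var[W]) = (29.5 - 33) / 11.1636 = -0.3135.
        Two-sided p = 2*Phi(z) = 0.753886.
Step 6: alpha = 0.05. fail to reject H0.

W+ = 36.5, W- = 29.5, W = min = 29.5, p = 0.753886, fail to reject H0.


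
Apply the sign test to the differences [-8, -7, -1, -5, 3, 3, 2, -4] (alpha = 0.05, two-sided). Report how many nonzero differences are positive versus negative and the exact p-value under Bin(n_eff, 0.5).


Step 1: Discard zero differences. Original n = 8; n_eff = number of nonzero differences = 8.
Nonzero differences (with sign): -8, -7, -1, -5, +3, +3, +2, -4
Step 2: Count signs: positive = 3, negative = 5.
Step 3: Under H0: P(positive) = 0.5, so the number of positives S ~ Bin(8, 0.5).
Step 4: Two-sided exact p-value = sum of Bin(8,0.5) probabilities at or below the observed probability = 0.726562.
Step 5: alpha = 0.05. fail to reject H0.

n_eff = 8, pos = 3, neg = 5, p = 0.726562, fail to reject H0.


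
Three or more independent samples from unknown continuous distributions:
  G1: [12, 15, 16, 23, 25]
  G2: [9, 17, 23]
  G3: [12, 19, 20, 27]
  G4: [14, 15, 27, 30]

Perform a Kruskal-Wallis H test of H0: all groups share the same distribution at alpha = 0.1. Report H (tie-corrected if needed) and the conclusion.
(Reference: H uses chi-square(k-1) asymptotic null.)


Step 1: Combine all N = 16 observations and assign midranks.
sorted (value, group, rank): (9,G2,1), (12,G1,2.5), (12,G3,2.5), (14,G4,4), (15,G1,5.5), (15,G4,5.5), (16,G1,7), (17,G2,8), (19,G3,9), (20,G3,10), (23,G1,11.5), (23,G2,11.5), (25,G1,13), (27,G3,14.5), (27,G4,14.5), (30,G4,16)
Step 2: Sum ranks within each group.
R_1 = 39.5 (n_1 = 5)
R_2 = 20.5 (n_2 = 3)
R_3 = 36 (n_3 = 4)
R_4 = 40 (n_4 = 4)
Step 3: H = 12/(N(N+1)) * sum(R_i^2/n_i) - 3(N+1)
     = 12/(16*17) * (39.5^2/5 + 20.5^2/3 + 36^2/4 + 40^2/4) - 3*17
     = 0.044118 * 1176.13 - 51
     = 0.888235.
Step 4: Ties present; correction factor C = 1 - 24/(16^3 - 16) = 0.994118. Corrected H = 0.888235 / 0.994118 = 0.893491.
Step 5: Under H0, H ~ chi^2(3); p-value = 0.826998.
Step 6: alpha = 0.1. fail to reject H0.

H = 0.8935, df = 3, p = 0.826998, fail to reject H0.


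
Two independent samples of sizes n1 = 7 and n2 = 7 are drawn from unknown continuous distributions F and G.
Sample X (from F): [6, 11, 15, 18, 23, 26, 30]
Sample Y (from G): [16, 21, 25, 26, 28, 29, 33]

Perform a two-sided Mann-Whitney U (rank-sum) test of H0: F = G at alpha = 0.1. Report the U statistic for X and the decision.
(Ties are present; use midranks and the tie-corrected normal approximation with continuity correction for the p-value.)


Step 1: Combine and sort all 14 observations; assign midranks.
sorted (value, group): (6,X), (11,X), (15,X), (16,Y), (18,X), (21,Y), (23,X), (25,Y), (26,X), (26,Y), (28,Y), (29,Y), (30,X), (33,Y)
ranks: 6->1, 11->2, 15->3, 16->4, 18->5, 21->6, 23->7, 25->8, 26->9.5, 26->9.5, 28->11, 29->12, 30->13, 33->14
Step 2: Rank sum for X: R1 = 1 + 2 + 3 + 5 + 7 + 9.5 + 13 = 40.5.
Step 3: U_X = R1 - n1(n1+1)/2 = 40.5 - 7*8/2 = 40.5 - 28 = 12.5.
       U_Y = n1*n2 - U_X = 49 - 12.5 = 36.5.
Step 4: Ties are present, so use the tie-corrected normal approximation (with continuity correction) for the p-value.
Step 5: p-value = 0.141282; compare to alpha = 0.1. fail to reject H0.

U_X = 12.5, p = 0.141282, fail to reject H0 at alpha = 0.1.


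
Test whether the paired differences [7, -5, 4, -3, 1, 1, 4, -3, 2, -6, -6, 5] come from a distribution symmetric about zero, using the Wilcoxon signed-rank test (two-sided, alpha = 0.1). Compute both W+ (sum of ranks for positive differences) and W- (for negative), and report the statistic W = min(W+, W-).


Step 1: Drop any zero differences (none here) and take |d_i|.
|d| = [7, 5, 4, 3, 1, 1, 4, 3, 2, 6, 6, 5]
Step 2: Midrank |d_i| (ties get averaged ranks).
ranks: |7|->12, |5|->8.5, |4|->6.5, |3|->4.5, |1|->1.5, |1|->1.5, |4|->6.5, |3|->4.5, |2|->3, |6|->10.5, |6|->10.5, |5|->8.5
Step 3: Attach original signs; sum ranks with positive sign and with negative sign.
W+ = 12 + 6.5 + 1.5 + 1.5 + 6.5 + 3 + 8.5 = 39.5
W- = 8.5 + 4.5 + 4.5 + 10.5 + 10.5 = 38.5
(Check: W+ + W- = 78 should equal n(n+1)/2 = 78.)
Step 4: Test statistic W = min(W+, W-) = 38.5.
Step 5: Ties in |d|, so use the tie-corrected normal approximation.
        E[W] = n(n+1)/4 = 12*13/4 = 39.
        Tie groups: |d|=1 (t=2), |d|=3 (t=2), |d|=4 (t=2), |d|=5 (t=2), |d|=6 (t=2); sum(t^3 - t) = 30.
        Var[W] = n(n+1)(2n+1)/24 - sum(t^3-t)/48 = 3900/24 - 30/48 = 161.875.
        z = (W - E[W]) / sqrt(Var[W]) = (38.5 - 39) / 12.7230 = -0.0393.
        Two-sided p = 2*Phi(z) = 0.968652.
Step 6: alpha = 0.1. fail to reject H0.

W+ = 39.5, W- = 38.5, W = min = 38.5, p = 0.968652, fail to reject H0.


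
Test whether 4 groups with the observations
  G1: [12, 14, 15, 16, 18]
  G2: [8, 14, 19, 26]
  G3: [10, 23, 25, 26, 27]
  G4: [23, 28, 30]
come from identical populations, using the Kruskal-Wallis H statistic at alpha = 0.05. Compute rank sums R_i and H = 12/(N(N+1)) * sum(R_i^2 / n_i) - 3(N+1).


Step 1: Combine all N = 17 observations and assign midranks.
sorted (value, group, rank): (8,G2,1), (10,G3,2), (12,G1,3), (14,G1,4.5), (14,G2,4.5), (15,G1,6), (16,G1,7), (18,G1,8), (19,G2,9), (23,G3,10.5), (23,G4,10.5), (25,G3,12), (26,G2,13.5), (26,G3,13.5), (27,G3,15), (28,G4,16), (30,G4,17)
Step 2: Sum ranks within each group.
R_1 = 28.5 (n_1 = 5)
R_2 = 28 (n_2 = 4)
R_3 = 53 (n_3 = 5)
R_4 = 43.5 (n_4 = 3)
Step 3: H = 12/(N(N+1)) * sum(R_i^2/n_i) - 3(N+1)
     = 12/(17*18) * (28.5^2/5 + 28^2/4 + 53^2/5 + 43.5^2/3) - 3*18
     = 0.039216 * 1551 - 54
     = 6.823529.
Step 4: Ties present; correction factor C = 1 - 18/(17^3 - 17) = 0.996324. Corrected H = 6.823529 / 0.996324 = 6.848708.
Step 5: Under H0, H ~ chi^2(3); p-value = 0.076880.
Step 6: alpha = 0.05. fail to reject H0.

H = 6.8487, df = 3, p = 0.076880, fail to reject H0.


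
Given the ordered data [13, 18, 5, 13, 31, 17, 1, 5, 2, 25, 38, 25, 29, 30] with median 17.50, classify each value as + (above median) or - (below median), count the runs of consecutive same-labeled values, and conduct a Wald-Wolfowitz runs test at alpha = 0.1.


Step 1: Compute median = 17.50; label A = above, B = below.
Labels in order: BABBABBBBAAAAA  (n_A = 7, n_B = 7)
Step 2: Count runs R = 6.
Step 3: Under H0 (random ordering), E[R] = 2*n_A*n_B/(n_A+n_B) + 1 = 2*7*7/14 + 1 = 8.0000.
        Var[R] = 2*n_A*n_B*(2*n_A*n_B - n_A - n_B) / ((n_A+n_B)^2 * (n_A+n_B-1)) = 8232/2548 = 3.2308.
        SD[R] = 1.7974.
Step 4: Continuity-corrected z = (R + 0.5 - E[R]) / SD[R] = (6 + 0.5 - 8.0000) / 1.7974 = -0.8345.
Step 5: Two-sided p-value via normal approximation = 2*(1 - Phi(|z|)) = 0.403986.
Step 6: alpha = 0.1. fail to reject H0.

R = 6, z = -0.8345, p = 0.403986, fail to reject H0.


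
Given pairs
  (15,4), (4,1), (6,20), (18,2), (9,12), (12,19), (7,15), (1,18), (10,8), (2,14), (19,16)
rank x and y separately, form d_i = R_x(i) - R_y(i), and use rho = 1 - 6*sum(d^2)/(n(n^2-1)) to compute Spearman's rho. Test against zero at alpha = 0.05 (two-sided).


Step 1: Rank x and y separately (midranks; no ties here).
rank(x): 15->9, 4->3, 6->4, 18->10, 9->6, 12->8, 7->5, 1->1, 10->7, 2->2, 19->11
rank(y): 4->3, 1->1, 20->11, 2->2, 12->5, 19->10, 15->7, 18->9, 8->4, 14->6, 16->8
Step 2: d_i = R_x(i) - R_y(i); compute d_i^2.
  (9-3)^2=36, (3-1)^2=4, (4-11)^2=49, (10-2)^2=64, (6-5)^2=1, (8-10)^2=4, (5-7)^2=4, (1-9)^2=64, (7-4)^2=9, (2-6)^2=16, (11-8)^2=9
sum(d^2) = 260.
Step 3: rho = 1 - 6*260 / (11*(11^2 - 1)) = 1 - 1560/1320 = -0.181818.
Step 4: Under H0, t = rho * sqrt((n-2)/(1-rho^2)) = -0.5547 ~ t(9).
Step 5: Two-sided p-value from the t-distribution with 9 df = 0.592615.
Step 6: alpha = 0.05. fail to reject H0.

rho = -0.1818, p = 0.592615, fail to reject H0 at alpha = 0.05.


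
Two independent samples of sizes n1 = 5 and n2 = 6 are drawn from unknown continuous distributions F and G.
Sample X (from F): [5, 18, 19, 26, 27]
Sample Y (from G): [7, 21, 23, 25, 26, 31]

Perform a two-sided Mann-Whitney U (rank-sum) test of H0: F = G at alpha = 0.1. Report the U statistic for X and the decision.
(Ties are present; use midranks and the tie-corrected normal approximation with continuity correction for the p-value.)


Step 1: Combine and sort all 11 observations; assign midranks.
sorted (value, group): (5,X), (7,Y), (18,X), (19,X), (21,Y), (23,Y), (25,Y), (26,X), (26,Y), (27,X), (31,Y)
ranks: 5->1, 7->2, 18->3, 19->4, 21->5, 23->6, 25->7, 26->8.5, 26->8.5, 27->10, 31->11
Step 2: Rank sum for X: R1 = 1 + 3 + 4 + 8.5 + 10 = 26.5.
Step 3: U_X = R1 - n1(n1+1)/2 = 26.5 - 5*6/2 = 26.5 - 15 = 11.5.
       U_Y = n1*n2 - U_X = 30 - 11.5 = 18.5.
Step 4: Ties are present, so use the tie-corrected normal approximation (with continuity correction) for the p-value.
Step 5: p-value = 0.583025; compare to alpha = 0.1. fail to reject H0.

U_X = 11.5, p = 0.583025, fail to reject H0 at alpha = 0.1.


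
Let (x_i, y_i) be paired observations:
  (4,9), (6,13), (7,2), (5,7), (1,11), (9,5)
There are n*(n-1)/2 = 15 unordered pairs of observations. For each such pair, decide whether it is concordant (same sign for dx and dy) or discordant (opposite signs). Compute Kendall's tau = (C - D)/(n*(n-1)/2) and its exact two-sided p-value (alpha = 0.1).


Step 1: Enumerate the 15 unordered pairs (i,j) with i<j and classify each by sign(x_j-x_i) * sign(y_j-y_i).
  (1,2):dx=+2,dy=+4->C; (1,3):dx=+3,dy=-7->D; (1,4):dx=+1,dy=-2->D; (1,5):dx=-3,dy=+2->D
  (1,6):dx=+5,dy=-4->D; (2,3):dx=+1,dy=-11->D; (2,4):dx=-1,dy=-6->C; (2,5):dx=-5,dy=-2->C
  (2,6):dx=+3,dy=-8->D; (3,4):dx=-2,dy=+5->D; (3,5):dx=-6,dy=+9->D; (3,6):dx=+2,dy=+3->C
  (4,5):dx=-4,dy=+4->D; (4,6):dx=+4,dy=-2->D; (5,6):dx=+8,dy=-6->D
Step 2: C = 4, D = 11, total pairs = 15.
Step 3: tau = (C - D)/(n(n-1)/2) = (4 - 11)/15 = -0.466667.
Step 4: Exact two-sided p-value (enumerate n! = 720 permutations of y under H0): p = 0.272222.
Step 5: alpha = 0.1. fail to reject H0.

tau_b = -0.4667 (C=4, D=11), p = 0.272222, fail to reject H0.


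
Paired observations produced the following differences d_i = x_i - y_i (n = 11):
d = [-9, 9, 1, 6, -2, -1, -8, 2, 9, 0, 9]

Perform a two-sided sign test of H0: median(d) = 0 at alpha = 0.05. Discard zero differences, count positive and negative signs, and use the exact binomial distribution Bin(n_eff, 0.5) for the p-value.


Step 1: Discard zero differences. Original n = 11; n_eff = number of nonzero differences = 10.
Nonzero differences (with sign): -9, +9, +1, +6, -2, -1, -8, +2, +9, +9
Step 2: Count signs: positive = 6, negative = 4.
Step 3: Under H0: P(positive) = 0.5, so the number of positives S ~ Bin(10, 0.5).
Step 4: Two-sided exact p-value = sum of Bin(10,0.5) probabilities at or below the observed probability = 0.753906.
Step 5: alpha = 0.05. fail to reject H0.

n_eff = 10, pos = 6, neg = 4, p = 0.753906, fail to reject H0.


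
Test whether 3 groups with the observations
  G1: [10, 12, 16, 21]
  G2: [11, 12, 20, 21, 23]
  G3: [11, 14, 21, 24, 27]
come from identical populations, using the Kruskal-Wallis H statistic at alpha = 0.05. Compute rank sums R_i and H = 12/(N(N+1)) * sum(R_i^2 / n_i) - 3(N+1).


Step 1: Combine all N = 14 observations and assign midranks.
sorted (value, group, rank): (10,G1,1), (11,G2,2.5), (11,G3,2.5), (12,G1,4.5), (12,G2,4.5), (14,G3,6), (16,G1,7), (20,G2,8), (21,G1,10), (21,G2,10), (21,G3,10), (23,G2,12), (24,G3,13), (27,G3,14)
Step 2: Sum ranks within each group.
R_1 = 22.5 (n_1 = 4)
R_2 = 37 (n_2 = 5)
R_3 = 45.5 (n_3 = 5)
Step 3: H = 12/(N(N+1)) * sum(R_i^2/n_i) - 3(N+1)
     = 12/(14*15) * (22.5^2/4 + 37^2/5 + 45.5^2/5) - 3*15
     = 0.057143 * 814.413 - 45
     = 1.537857.
Step 4: Ties present; correction factor C = 1 - 36/(14^3 - 14) = 0.986813. Corrected H = 1.537857 / 0.986813 = 1.558408.
Step 5: Under H0, H ~ chi^2(2); p-value = 0.458771.
Step 6: alpha = 0.05. fail to reject H0.

H = 1.5584, df = 2, p = 0.458771, fail to reject H0.


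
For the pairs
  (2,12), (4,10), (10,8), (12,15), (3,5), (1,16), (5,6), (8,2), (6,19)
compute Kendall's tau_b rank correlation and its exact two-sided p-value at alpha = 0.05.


Step 1: Enumerate the 36 unordered pairs (i,j) with i<j and classify each by sign(x_j-x_i) * sign(y_j-y_i).
  (1,2):dx=+2,dy=-2->D; (1,3):dx=+8,dy=-4->D; (1,4):dx=+10,dy=+3->C; (1,5):dx=+1,dy=-7->D
  (1,6):dx=-1,dy=+4->D; (1,7):dx=+3,dy=-6->D; (1,8):dx=+6,dy=-10->D; (1,9):dx=+4,dy=+7->C
  (2,3):dx=+6,dy=-2->D; (2,4):dx=+8,dy=+5->C; (2,5):dx=-1,dy=-5->C; (2,6):dx=-3,dy=+6->D
  (2,7):dx=+1,dy=-4->D; (2,8):dx=+4,dy=-8->D; (2,9):dx=+2,dy=+9->C; (3,4):dx=+2,dy=+7->C
  (3,5):dx=-7,dy=-3->C; (3,6):dx=-9,dy=+8->D; (3,7):dx=-5,dy=-2->C; (3,8):dx=-2,dy=-6->C
  (3,9):dx=-4,dy=+11->D; (4,5):dx=-9,dy=-10->C; (4,6):dx=-11,dy=+1->D; (4,7):dx=-7,dy=-9->C
  (4,8):dx=-4,dy=-13->C; (4,9):dx=-6,dy=+4->D; (5,6):dx=-2,dy=+11->D; (5,7):dx=+2,dy=+1->C
  (5,8):dx=+5,dy=-3->D; (5,9):dx=+3,dy=+14->C; (6,7):dx=+4,dy=-10->D; (6,8):dx=+7,dy=-14->D
  (6,9):dx=+5,dy=+3->C; (7,8):dx=+3,dy=-4->D; (7,9):dx=+1,dy=+13->C; (8,9):dx=-2,dy=+17->D
Step 2: C = 16, D = 20, total pairs = 36.
Step 3: tau = (C - D)/(n(n-1)/2) = (16 - 20)/36 = -0.111111.
Step 4: Exact two-sided p-value (enumerate n! = 362880 permutations of y under H0): p = 0.761414.
Step 5: alpha = 0.05. fail to reject H0.

tau_b = -0.1111 (C=16, D=20), p = 0.761414, fail to reject H0.


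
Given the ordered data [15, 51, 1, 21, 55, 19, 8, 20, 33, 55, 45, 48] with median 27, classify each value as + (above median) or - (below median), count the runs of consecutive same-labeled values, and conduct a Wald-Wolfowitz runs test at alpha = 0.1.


Step 1: Compute median = 27; label A = above, B = below.
Labels in order: BABBABBBAAAA  (n_A = 6, n_B = 6)
Step 2: Count runs R = 6.
Step 3: Under H0 (random ordering), E[R] = 2*n_A*n_B/(n_A+n_B) + 1 = 2*6*6/12 + 1 = 7.0000.
        Var[R] = 2*n_A*n_B*(2*n_A*n_B - n_A - n_B) / ((n_A+n_B)^2 * (n_A+n_B-1)) = 4320/1584 = 2.7273.
        SD[R] = 1.6514.
Step 4: Continuity-corrected z = (R + 0.5 - E[R]) / SD[R] = (6 + 0.5 - 7.0000) / 1.6514 = -0.3028.
Step 5: Two-sided p-value via normal approximation = 2*(1 - Phi(|z|)) = 0.762069.
Step 6: alpha = 0.1. fail to reject H0.

R = 6, z = -0.3028, p = 0.762069, fail to reject H0.


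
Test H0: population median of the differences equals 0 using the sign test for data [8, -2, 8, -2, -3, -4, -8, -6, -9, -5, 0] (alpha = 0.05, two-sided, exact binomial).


Step 1: Discard zero differences. Original n = 11; n_eff = number of nonzero differences = 10.
Nonzero differences (with sign): +8, -2, +8, -2, -3, -4, -8, -6, -9, -5
Step 2: Count signs: positive = 2, negative = 8.
Step 3: Under H0: P(positive) = 0.5, so the number of positives S ~ Bin(10, 0.5).
Step 4: Two-sided exact p-value = sum of Bin(10,0.5) probabilities at or below the observed probability = 0.109375.
Step 5: alpha = 0.05. fail to reject H0.

n_eff = 10, pos = 2, neg = 8, p = 0.109375, fail to reject H0.


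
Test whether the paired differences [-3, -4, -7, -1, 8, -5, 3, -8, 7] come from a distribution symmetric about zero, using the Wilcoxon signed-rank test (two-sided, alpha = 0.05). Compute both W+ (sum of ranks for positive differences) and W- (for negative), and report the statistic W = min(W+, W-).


Step 1: Drop any zero differences (none here) and take |d_i|.
|d| = [3, 4, 7, 1, 8, 5, 3, 8, 7]
Step 2: Midrank |d_i| (ties get averaged ranks).
ranks: |3|->2.5, |4|->4, |7|->6.5, |1|->1, |8|->8.5, |5|->5, |3|->2.5, |8|->8.5, |7|->6.5
Step 3: Attach original signs; sum ranks with positive sign and with negative sign.
W+ = 8.5 + 2.5 + 6.5 = 17.5
W- = 2.5 + 4 + 6.5 + 1 + 5 + 8.5 = 27.5
(Check: W+ + W- = 45 should equal n(n+1)/2 = 45.)
Step 4: Test statistic W = min(W+, W-) = 17.5.
Step 5: Ties in |d|, so use the tie-corrected normal approximation.
        E[W] = n(n+1)/4 = 9*10/4 = 22.5.
        Tie groups: |d|=3 (t=2), |d|=7 (t=2), |d|=8 (t=2); sum(t^3 - t) = 18.
        Var[W] = n(n+1)(2n+1)/24 - sum(t^3-t)/48 = 1710/24 - 18/48 = 70.875.
        z = (W - E[W]) / sqrt(Var[W]) = (17.5 - 22.5) / 8.4187 = -0.5939.
        Two-sided p = 2*Phi(z) = 0.552570.
Step 6: alpha = 0.05. fail to reject H0.

W+ = 17.5, W- = 27.5, W = min = 17.5, p = 0.552570, fail to reject H0.


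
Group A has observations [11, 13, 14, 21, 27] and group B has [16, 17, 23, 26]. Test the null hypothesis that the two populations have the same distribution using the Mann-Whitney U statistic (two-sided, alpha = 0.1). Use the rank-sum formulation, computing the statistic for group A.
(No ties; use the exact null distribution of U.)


Step 1: Combine and sort all 9 observations; assign midranks.
sorted (value, group): (11,X), (13,X), (14,X), (16,Y), (17,Y), (21,X), (23,Y), (26,Y), (27,X)
ranks: 11->1, 13->2, 14->3, 16->4, 17->5, 21->6, 23->7, 26->8, 27->9
Step 2: Rank sum for X: R1 = 1 + 2 + 3 + 6 + 9 = 21.
Step 3: U_X = R1 - n1(n1+1)/2 = 21 - 5*6/2 = 21 - 15 = 6.
       U_Y = n1*n2 - U_X = 20 - 6 = 14.
Step 4: No ties, so the exact null distribution of U (based on enumerating the C(9,5) = 126 equally likely rank assignments) gives the two-sided p-value.
Step 5: p-value = 0.412698; compare to alpha = 0.1. fail to reject H0.

U_X = 6, p = 0.412698, fail to reject H0 at alpha = 0.1.


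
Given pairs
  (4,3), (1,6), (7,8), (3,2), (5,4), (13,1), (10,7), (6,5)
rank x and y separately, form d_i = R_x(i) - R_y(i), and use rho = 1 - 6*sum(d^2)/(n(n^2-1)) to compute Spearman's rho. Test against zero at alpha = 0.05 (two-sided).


Step 1: Rank x and y separately (midranks; no ties here).
rank(x): 4->3, 1->1, 7->6, 3->2, 5->4, 13->8, 10->7, 6->5
rank(y): 3->3, 6->6, 8->8, 2->2, 4->4, 1->1, 7->7, 5->5
Step 2: d_i = R_x(i) - R_y(i); compute d_i^2.
  (3-3)^2=0, (1-6)^2=25, (6-8)^2=4, (2-2)^2=0, (4-4)^2=0, (8-1)^2=49, (7-7)^2=0, (5-5)^2=0
sum(d^2) = 78.
Step 3: rho = 1 - 6*78 / (8*(8^2 - 1)) = 1 - 468/504 = 0.071429.
Step 4: Under H0, t = rho * sqrt((n-2)/(1-rho^2)) = 0.1754 ~ t(6).
Step 5: Two-sided p-value from the t-distribution with 6 df = 0.866526.
Step 6: alpha = 0.05. fail to reject H0.

rho = 0.0714, p = 0.866526, fail to reject H0 at alpha = 0.05.


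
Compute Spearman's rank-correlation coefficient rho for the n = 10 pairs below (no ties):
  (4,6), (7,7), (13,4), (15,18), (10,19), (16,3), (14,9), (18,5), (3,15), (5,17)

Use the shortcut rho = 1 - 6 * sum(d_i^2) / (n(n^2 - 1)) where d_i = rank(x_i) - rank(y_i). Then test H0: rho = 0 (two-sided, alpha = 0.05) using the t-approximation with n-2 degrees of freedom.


Step 1: Rank x and y separately (midranks; no ties here).
rank(x): 4->2, 7->4, 13->6, 15->8, 10->5, 16->9, 14->7, 18->10, 3->1, 5->3
rank(y): 6->4, 7->5, 4->2, 18->9, 19->10, 3->1, 9->6, 5->3, 15->7, 17->8
Step 2: d_i = R_x(i) - R_y(i); compute d_i^2.
  (2-4)^2=4, (4-5)^2=1, (6-2)^2=16, (8-9)^2=1, (5-10)^2=25, (9-1)^2=64, (7-6)^2=1, (10-3)^2=49, (1-7)^2=36, (3-8)^2=25
sum(d^2) = 222.
Step 3: rho = 1 - 6*222 / (10*(10^2 - 1)) = 1 - 1332/990 = -0.345455.
Step 4: Under H0, t = rho * sqrt((n-2)/(1-rho^2)) = -1.0412 ~ t(8).
Step 5: Two-sided p-value from the t-distribution with 8 df = 0.328227.
Step 6: alpha = 0.05. fail to reject H0.

rho = -0.3455, p = 0.328227, fail to reject H0 at alpha = 0.05.


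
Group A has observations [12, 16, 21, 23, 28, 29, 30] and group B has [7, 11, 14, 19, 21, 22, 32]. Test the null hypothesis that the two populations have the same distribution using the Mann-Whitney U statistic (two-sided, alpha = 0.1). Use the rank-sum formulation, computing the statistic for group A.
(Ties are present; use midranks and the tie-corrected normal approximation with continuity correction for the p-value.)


Step 1: Combine and sort all 14 observations; assign midranks.
sorted (value, group): (7,Y), (11,Y), (12,X), (14,Y), (16,X), (19,Y), (21,X), (21,Y), (22,Y), (23,X), (28,X), (29,X), (30,X), (32,Y)
ranks: 7->1, 11->2, 12->3, 14->4, 16->5, 19->6, 21->7.5, 21->7.5, 22->9, 23->10, 28->11, 29->12, 30->13, 32->14
Step 2: Rank sum for X: R1 = 3 + 5 + 7.5 + 10 + 11 + 12 + 13 = 61.5.
Step 3: U_X = R1 - n1(n1+1)/2 = 61.5 - 7*8/2 = 61.5 - 28 = 33.5.
       U_Y = n1*n2 - U_X = 49 - 33.5 = 15.5.
Step 4: Ties are present, so use the tie-corrected normal approximation (with continuity correction) for the p-value.
Step 5: p-value = 0.276911; compare to alpha = 0.1. fail to reject H0.

U_X = 33.5, p = 0.276911, fail to reject H0 at alpha = 0.1.


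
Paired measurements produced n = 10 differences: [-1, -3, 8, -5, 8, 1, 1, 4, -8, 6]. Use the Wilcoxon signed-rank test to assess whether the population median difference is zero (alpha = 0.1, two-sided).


Step 1: Drop any zero differences (none here) and take |d_i|.
|d| = [1, 3, 8, 5, 8, 1, 1, 4, 8, 6]
Step 2: Midrank |d_i| (ties get averaged ranks).
ranks: |1|->2, |3|->4, |8|->9, |5|->6, |8|->9, |1|->2, |1|->2, |4|->5, |8|->9, |6|->7
Step 3: Attach original signs; sum ranks with positive sign and with negative sign.
W+ = 9 + 9 + 2 + 2 + 5 + 7 = 34
W- = 2 + 4 + 6 + 9 = 21
(Check: W+ + W- = 55 should equal n(n+1)/2 = 55.)
Step 4: Test statistic W = min(W+, W-) = 21.
Step 5: Ties in |d|, so use the tie-corrected normal approximation.
        E[W] = n(n+1)/4 = 10*11/4 = 27.5.
        Tie groups: |d|=1 (t=3), |d|=8 (t=3); sum(t^3 - t) = 48.
        Var[W] = n(n+1)(2n+1)/24 - sum(t^3-t)/48 = 2310/24 - 48/48 = 95.25.
        z = (W - E[W]) / sqrt(Var[W]) = (21 - 27.5) / 9.7596 = -0.6660.
        Two-sided p = 2*Phi(z) = 0.505405.
Step 6: alpha = 0.1. fail to reject H0.

W+ = 34, W- = 21, W = min = 21, p = 0.505405, fail to reject H0.


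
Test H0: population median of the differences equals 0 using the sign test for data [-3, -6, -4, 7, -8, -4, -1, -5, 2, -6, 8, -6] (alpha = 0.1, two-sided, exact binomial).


Step 1: Discard zero differences. Original n = 12; n_eff = number of nonzero differences = 12.
Nonzero differences (with sign): -3, -6, -4, +7, -8, -4, -1, -5, +2, -6, +8, -6
Step 2: Count signs: positive = 3, negative = 9.
Step 3: Under H0: P(positive) = 0.5, so the number of positives S ~ Bin(12, 0.5).
Step 4: Two-sided exact p-value = sum of Bin(12,0.5) probabilities at or below the observed probability = 0.145996.
Step 5: alpha = 0.1. fail to reject H0.

n_eff = 12, pos = 3, neg = 9, p = 0.145996, fail to reject H0.


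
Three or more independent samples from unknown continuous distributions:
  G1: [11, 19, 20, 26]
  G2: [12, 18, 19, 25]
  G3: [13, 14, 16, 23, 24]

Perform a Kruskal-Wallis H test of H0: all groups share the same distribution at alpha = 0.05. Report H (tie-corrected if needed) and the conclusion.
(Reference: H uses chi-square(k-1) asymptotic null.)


Step 1: Combine all N = 13 observations and assign midranks.
sorted (value, group, rank): (11,G1,1), (12,G2,2), (13,G3,3), (14,G3,4), (16,G3,5), (18,G2,6), (19,G1,7.5), (19,G2,7.5), (20,G1,9), (23,G3,10), (24,G3,11), (25,G2,12), (26,G1,13)
Step 2: Sum ranks within each group.
R_1 = 30.5 (n_1 = 4)
R_2 = 27.5 (n_2 = 4)
R_3 = 33 (n_3 = 5)
Step 3: H = 12/(N(N+1)) * sum(R_i^2/n_i) - 3(N+1)
     = 12/(13*14) * (30.5^2/4 + 27.5^2/4 + 33^2/5) - 3*14
     = 0.065934 * 639.425 - 42
     = 0.159890.
Step 4: Ties present; correction factor C = 1 - 6/(13^3 - 13) = 0.997253. Corrected H = 0.159890 / 0.997253 = 0.160331.
Step 5: Under H0, H ~ chi^2(2); p-value = 0.922964.
Step 6: alpha = 0.05. fail to reject H0.

H = 0.1603, df = 2, p = 0.922964, fail to reject H0.


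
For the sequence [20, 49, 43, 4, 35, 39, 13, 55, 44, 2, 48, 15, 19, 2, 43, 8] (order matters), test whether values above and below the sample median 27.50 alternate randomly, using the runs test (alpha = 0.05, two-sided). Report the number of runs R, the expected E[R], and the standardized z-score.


Step 1: Compute median = 27.50; label A = above, B = below.
Labels in order: BAABAABAABABBBAB  (n_A = 8, n_B = 8)
Step 2: Count runs R = 11.
Step 3: Under H0 (random ordering), E[R] = 2*n_A*n_B/(n_A+n_B) + 1 = 2*8*8/16 + 1 = 9.0000.
        Var[R] = 2*n_A*n_B*(2*n_A*n_B - n_A - n_B) / ((n_A+n_B)^2 * (n_A+n_B-1)) = 14336/3840 = 3.7333.
        SD[R] = 1.9322.
Step 4: Continuity-corrected z = (R - 0.5 - E[R]) / SD[R] = (11 - 0.5 - 9.0000) / 1.9322 = 0.7763.
Step 5: Two-sided p-value via normal approximation = 2*(1 - Phi(|z|)) = 0.437558.
Step 6: alpha = 0.05. fail to reject H0.

R = 11, z = 0.7763, p = 0.437558, fail to reject H0.


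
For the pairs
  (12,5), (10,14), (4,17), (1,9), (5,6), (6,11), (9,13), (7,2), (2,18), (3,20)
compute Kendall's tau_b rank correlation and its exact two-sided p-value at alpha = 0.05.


Step 1: Enumerate the 45 unordered pairs (i,j) with i<j and classify each by sign(x_j-x_i) * sign(y_j-y_i).
  (1,2):dx=-2,dy=+9->D; (1,3):dx=-8,dy=+12->D; (1,4):dx=-11,dy=+4->D; (1,5):dx=-7,dy=+1->D
  (1,6):dx=-6,dy=+6->D; (1,7):dx=-3,dy=+8->D; (1,8):dx=-5,dy=-3->C; (1,9):dx=-10,dy=+13->D
  (1,10):dx=-9,dy=+15->D; (2,3):dx=-6,dy=+3->D; (2,4):dx=-9,dy=-5->C; (2,5):dx=-5,dy=-8->C
  (2,6):dx=-4,dy=-3->C; (2,7):dx=-1,dy=-1->C; (2,8):dx=-3,dy=-12->C; (2,9):dx=-8,dy=+4->D
  (2,10):dx=-7,dy=+6->D; (3,4):dx=-3,dy=-8->C; (3,5):dx=+1,dy=-11->D; (3,6):dx=+2,dy=-6->D
  (3,7):dx=+5,dy=-4->D; (3,8):dx=+3,dy=-15->D; (3,9):dx=-2,dy=+1->D; (3,10):dx=-1,dy=+3->D
  (4,5):dx=+4,dy=-3->D; (4,6):dx=+5,dy=+2->C; (4,7):dx=+8,dy=+4->C; (4,8):dx=+6,dy=-7->D
  (4,9):dx=+1,dy=+9->C; (4,10):dx=+2,dy=+11->C; (5,6):dx=+1,dy=+5->C; (5,7):dx=+4,dy=+7->C
  (5,8):dx=+2,dy=-4->D; (5,9):dx=-3,dy=+12->D; (5,10):dx=-2,dy=+14->D; (6,7):dx=+3,dy=+2->C
  (6,8):dx=+1,dy=-9->D; (6,9):dx=-4,dy=+7->D; (6,10):dx=-3,dy=+9->D; (7,8):dx=-2,dy=-11->C
  (7,9):dx=-7,dy=+5->D; (7,10):dx=-6,dy=+7->D; (8,9):dx=-5,dy=+16->D; (8,10):dx=-4,dy=+18->D
  (9,10):dx=+1,dy=+2->C
Step 2: C = 16, D = 29, total pairs = 45.
Step 3: tau = (C - D)/(n(n-1)/2) = (16 - 29)/45 = -0.288889.
Step 4: Exact two-sided p-value (enumerate n! = 3628800 permutations of y under H0): p = 0.291248.
Step 5: alpha = 0.05. fail to reject H0.

tau_b = -0.2889 (C=16, D=29), p = 0.291248, fail to reject H0.


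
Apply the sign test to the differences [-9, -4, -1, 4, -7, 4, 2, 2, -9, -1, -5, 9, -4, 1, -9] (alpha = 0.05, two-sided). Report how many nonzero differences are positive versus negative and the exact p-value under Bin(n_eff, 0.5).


Step 1: Discard zero differences. Original n = 15; n_eff = number of nonzero differences = 15.
Nonzero differences (with sign): -9, -4, -1, +4, -7, +4, +2, +2, -9, -1, -5, +9, -4, +1, -9
Step 2: Count signs: positive = 6, negative = 9.
Step 3: Under H0: P(positive) = 0.5, so the number of positives S ~ Bin(15, 0.5).
Step 4: Two-sided exact p-value = sum of Bin(15,0.5) probabilities at or below the observed probability = 0.607239.
Step 5: alpha = 0.05. fail to reject H0.

n_eff = 15, pos = 6, neg = 9, p = 0.607239, fail to reject H0.


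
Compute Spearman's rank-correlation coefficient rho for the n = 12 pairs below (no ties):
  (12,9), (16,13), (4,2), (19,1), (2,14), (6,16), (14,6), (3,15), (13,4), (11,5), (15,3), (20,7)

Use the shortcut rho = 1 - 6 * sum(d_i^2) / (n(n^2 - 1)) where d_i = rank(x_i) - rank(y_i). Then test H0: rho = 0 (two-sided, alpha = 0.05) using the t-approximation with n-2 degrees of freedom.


Step 1: Rank x and y separately (midranks; no ties here).
rank(x): 12->6, 16->10, 4->3, 19->11, 2->1, 6->4, 14->8, 3->2, 13->7, 11->5, 15->9, 20->12
rank(y): 9->8, 13->9, 2->2, 1->1, 14->10, 16->12, 6->6, 15->11, 4->4, 5->5, 3->3, 7->7
Step 2: d_i = R_x(i) - R_y(i); compute d_i^2.
  (6-8)^2=4, (10-9)^2=1, (3-2)^2=1, (11-1)^2=100, (1-10)^2=81, (4-12)^2=64, (8-6)^2=4, (2-11)^2=81, (7-4)^2=9, (5-5)^2=0, (9-3)^2=36, (12-7)^2=25
sum(d^2) = 406.
Step 3: rho = 1 - 6*406 / (12*(12^2 - 1)) = 1 - 2436/1716 = -0.419580.
Step 4: Under H0, t = rho * sqrt((n-2)/(1-rho^2)) = -1.4617 ~ t(10).
Step 5: Two-sided p-value from the t-distribution with 10 df = 0.174519.
Step 6: alpha = 0.05. fail to reject H0.

rho = -0.4196, p = 0.174519, fail to reject H0 at alpha = 0.05.


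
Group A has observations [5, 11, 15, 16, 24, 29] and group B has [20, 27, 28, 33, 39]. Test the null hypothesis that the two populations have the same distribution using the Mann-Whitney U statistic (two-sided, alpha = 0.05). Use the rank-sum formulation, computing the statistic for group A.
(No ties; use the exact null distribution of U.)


Step 1: Combine and sort all 11 observations; assign midranks.
sorted (value, group): (5,X), (11,X), (15,X), (16,X), (20,Y), (24,X), (27,Y), (28,Y), (29,X), (33,Y), (39,Y)
ranks: 5->1, 11->2, 15->3, 16->4, 20->5, 24->6, 27->7, 28->8, 29->9, 33->10, 39->11
Step 2: Rank sum for X: R1 = 1 + 2 + 3 + 4 + 6 + 9 = 25.
Step 3: U_X = R1 - n1(n1+1)/2 = 25 - 6*7/2 = 25 - 21 = 4.
       U_Y = n1*n2 - U_X = 30 - 4 = 26.
Step 4: No ties, so the exact null distribution of U (based on enumerating the C(11,6) = 462 equally likely rank assignments) gives the two-sided p-value.
Step 5: p-value = 0.051948; compare to alpha = 0.05. fail to reject H0.

U_X = 4, p = 0.051948, fail to reject H0 at alpha = 0.05.
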